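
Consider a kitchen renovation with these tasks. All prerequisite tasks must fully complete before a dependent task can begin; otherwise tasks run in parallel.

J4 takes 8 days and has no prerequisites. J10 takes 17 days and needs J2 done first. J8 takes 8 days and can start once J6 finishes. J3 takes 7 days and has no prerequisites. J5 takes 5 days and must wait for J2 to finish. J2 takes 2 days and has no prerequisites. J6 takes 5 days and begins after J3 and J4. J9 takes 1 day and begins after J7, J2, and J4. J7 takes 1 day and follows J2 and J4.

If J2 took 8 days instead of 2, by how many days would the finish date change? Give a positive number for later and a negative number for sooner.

4

The binding path is J4→J6→J8 = 8+5+8 = 21; finish at 21 days.
The longest path through J2 is only 19 days, so J2 has float 2.
The binding chain switches to J2→J10 = 8+17 = 25; finish 25 days.
Change in finish: 25 − 21 = +4 days.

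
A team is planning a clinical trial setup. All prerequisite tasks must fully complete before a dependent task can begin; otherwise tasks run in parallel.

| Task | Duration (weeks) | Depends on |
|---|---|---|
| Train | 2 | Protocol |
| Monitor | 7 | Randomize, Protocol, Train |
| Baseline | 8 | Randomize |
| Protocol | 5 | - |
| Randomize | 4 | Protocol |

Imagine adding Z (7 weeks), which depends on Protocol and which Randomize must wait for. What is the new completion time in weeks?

24

Originally the job takes 17 weeks.
With Z inserted, Randomize now waits for max(Protocol, Z).
New critical path: Protocol→Z→Randomize→Baseline = 5+7+4+8 = 24 ⇒ 24 weeks.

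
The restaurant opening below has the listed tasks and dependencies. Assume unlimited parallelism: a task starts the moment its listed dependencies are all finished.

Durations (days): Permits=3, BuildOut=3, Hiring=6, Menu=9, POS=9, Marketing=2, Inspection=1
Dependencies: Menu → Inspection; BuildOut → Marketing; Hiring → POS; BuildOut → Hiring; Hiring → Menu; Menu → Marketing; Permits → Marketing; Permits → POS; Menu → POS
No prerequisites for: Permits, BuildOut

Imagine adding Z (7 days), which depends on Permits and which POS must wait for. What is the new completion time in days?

Originally the plan takes 27 days.
With Z inserted, POS now waits for max(Permits, Menu, Hiring, Z).
New critical path: BuildOut→Hiring→Menu→POS = 3+6+9+9 = 27 ⇒ 27 days.

27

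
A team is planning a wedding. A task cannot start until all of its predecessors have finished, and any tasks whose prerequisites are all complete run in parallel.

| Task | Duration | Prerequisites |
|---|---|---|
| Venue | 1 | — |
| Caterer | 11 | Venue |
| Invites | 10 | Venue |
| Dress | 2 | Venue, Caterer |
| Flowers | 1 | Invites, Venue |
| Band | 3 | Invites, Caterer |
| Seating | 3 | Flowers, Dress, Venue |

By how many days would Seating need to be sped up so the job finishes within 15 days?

2

Current finish: 17 days; target: 15.
Seating is on every critical path, so each day cut from Seating cuts the finish by one (this holds down to a finish of 15).
Need 17 − 15 = 2 days off Seating → Seating becomes 1 day, finish becomes 15.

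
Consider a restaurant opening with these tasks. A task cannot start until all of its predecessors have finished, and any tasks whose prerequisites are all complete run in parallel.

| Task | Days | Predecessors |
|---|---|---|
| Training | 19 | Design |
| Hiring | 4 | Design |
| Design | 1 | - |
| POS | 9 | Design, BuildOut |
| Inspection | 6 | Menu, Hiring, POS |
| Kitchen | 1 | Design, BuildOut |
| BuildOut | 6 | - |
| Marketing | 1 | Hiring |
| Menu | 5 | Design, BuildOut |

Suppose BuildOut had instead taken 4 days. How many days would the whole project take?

Baseline: BuildOut→POS→Inspection = 6+9+6 = 21 → 21 days.
Since BuildOut is critical, the -2 change carries straight to that chain (now 19 days).
The binding chain switches to Design→Training = 1+19 = 20; finish 20 days.

20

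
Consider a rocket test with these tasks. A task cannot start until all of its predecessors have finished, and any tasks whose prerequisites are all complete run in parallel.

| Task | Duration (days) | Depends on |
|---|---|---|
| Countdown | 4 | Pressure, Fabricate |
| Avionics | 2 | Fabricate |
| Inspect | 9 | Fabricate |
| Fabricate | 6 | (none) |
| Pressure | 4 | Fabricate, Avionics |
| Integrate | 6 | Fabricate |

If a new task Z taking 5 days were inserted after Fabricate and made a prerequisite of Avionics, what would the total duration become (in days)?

21

Originally the project takes 16 days.
With Z inserted, Avionics now waits for max(Fabricate, Z).
New critical path: Fabricate→Z→Avionics→Pressure→Countdown = 6+5+2+4+4 = 21 ⇒ 21 days.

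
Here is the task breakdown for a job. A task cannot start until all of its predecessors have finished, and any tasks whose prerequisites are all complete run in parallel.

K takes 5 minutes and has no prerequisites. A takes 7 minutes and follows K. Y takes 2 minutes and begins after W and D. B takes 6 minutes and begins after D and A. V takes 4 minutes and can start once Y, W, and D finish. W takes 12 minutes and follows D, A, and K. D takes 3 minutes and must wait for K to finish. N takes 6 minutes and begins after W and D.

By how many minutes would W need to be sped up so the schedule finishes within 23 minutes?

Current finish: 30 minutes; target: 23.
W is on every critical path, so each minute cut from W cuts the finish by one (this holds down to a finish of 19).
Need 30 − 23 = 7 minutes off W → W becomes 5 minutes, finish becomes 23.

7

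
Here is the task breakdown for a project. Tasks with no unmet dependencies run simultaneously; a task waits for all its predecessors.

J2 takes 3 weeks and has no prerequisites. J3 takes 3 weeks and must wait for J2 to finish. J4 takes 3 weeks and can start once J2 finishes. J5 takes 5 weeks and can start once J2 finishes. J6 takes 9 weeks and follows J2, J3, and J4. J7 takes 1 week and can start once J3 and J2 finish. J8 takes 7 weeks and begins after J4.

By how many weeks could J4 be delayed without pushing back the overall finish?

0

Critical path: J2→J3→J6 = 3+3+9 = 15, so the finish is 15 weeks.
The longest chain containing J4 totals 15 weeks.
So J4 can slip 6 − 6 = 0 weeks.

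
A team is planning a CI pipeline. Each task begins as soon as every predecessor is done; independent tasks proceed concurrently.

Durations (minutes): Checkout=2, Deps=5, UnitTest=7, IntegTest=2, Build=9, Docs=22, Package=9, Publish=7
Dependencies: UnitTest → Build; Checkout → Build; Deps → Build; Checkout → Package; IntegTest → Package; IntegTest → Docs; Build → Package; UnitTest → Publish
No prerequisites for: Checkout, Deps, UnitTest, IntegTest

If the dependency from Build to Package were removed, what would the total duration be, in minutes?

Original critical path: UnitTest→Build→Package = 7+9+9 = 25 ⇒ 25 minutes.
Without Build→Package, Package's earliest start moves from 16 to 2.
The longest chain is now IntegTest→Docs = 2+22 = 24, so the job takes 24 minutes.

24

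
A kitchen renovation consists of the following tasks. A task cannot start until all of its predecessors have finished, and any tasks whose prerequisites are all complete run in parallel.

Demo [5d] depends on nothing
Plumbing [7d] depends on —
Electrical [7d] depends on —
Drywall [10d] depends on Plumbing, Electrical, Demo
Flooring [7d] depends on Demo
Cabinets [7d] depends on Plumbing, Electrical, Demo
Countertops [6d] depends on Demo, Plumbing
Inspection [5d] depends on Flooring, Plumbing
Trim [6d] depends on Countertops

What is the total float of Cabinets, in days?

Plumbing→Countertops→Trim = 7+6+6 = 19 sets the makespan at 19 days.
The longest chain containing Cabinets totals 14 days.
So Cabinets can slip 19 − 14 = 5 days.

5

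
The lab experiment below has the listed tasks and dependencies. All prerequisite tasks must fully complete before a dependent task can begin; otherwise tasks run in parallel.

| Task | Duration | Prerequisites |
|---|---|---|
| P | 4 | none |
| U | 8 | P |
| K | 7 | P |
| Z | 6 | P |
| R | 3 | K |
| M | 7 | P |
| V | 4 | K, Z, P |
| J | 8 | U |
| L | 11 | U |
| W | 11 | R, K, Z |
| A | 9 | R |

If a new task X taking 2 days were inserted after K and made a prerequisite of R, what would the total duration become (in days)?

27

Originally the job takes 25 days.
With X inserted, R now waits for max(K, X).
New critical path: P→K→X→R→W = 4+7+2+3+11 = 27 ⇒ 27 days.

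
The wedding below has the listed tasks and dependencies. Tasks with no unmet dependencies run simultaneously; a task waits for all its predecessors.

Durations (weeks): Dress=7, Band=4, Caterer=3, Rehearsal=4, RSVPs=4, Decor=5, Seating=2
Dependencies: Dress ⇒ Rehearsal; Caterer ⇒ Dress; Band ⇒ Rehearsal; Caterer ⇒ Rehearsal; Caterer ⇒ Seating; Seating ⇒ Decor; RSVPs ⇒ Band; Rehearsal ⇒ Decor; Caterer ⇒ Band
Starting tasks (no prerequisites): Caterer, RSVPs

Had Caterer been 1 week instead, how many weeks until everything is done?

17

The binding path is Caterer→Dress→Rehearsal→Decor = 3+7+4+5 = 19; finish at 19 weeks.
Caterer lies on that path, so at 1 week the path becomes 17 weeks.
The critical path is still Caterer→Dress→Rehearsal→Decor; finish is now 17 weeks.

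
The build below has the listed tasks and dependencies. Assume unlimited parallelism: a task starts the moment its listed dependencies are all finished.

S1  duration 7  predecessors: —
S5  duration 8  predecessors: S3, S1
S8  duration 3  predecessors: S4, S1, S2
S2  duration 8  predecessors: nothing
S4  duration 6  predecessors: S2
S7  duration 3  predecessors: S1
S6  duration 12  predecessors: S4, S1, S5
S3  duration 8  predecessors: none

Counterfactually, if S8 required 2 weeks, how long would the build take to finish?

Baseline: S3→S5→S6 = 8+8+12 = 28 → 28 weeks.
S8 has 11 weeks of float (longest path through it is 17).
No other chain overtakes it, so the finish is 28 weeks.

28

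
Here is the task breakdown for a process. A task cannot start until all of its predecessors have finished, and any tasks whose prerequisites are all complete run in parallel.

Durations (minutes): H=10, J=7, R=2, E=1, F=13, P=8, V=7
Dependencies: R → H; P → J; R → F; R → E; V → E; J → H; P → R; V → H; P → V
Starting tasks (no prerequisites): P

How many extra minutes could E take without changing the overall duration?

The longest chain is P→V→H = 8+7+10 = 25; overall finish 25 minutes.
Longest path through E: 16 minutes (earliest finish 16, latest finish 25).
So E can slip 25 − 16 = 9 minutes.

9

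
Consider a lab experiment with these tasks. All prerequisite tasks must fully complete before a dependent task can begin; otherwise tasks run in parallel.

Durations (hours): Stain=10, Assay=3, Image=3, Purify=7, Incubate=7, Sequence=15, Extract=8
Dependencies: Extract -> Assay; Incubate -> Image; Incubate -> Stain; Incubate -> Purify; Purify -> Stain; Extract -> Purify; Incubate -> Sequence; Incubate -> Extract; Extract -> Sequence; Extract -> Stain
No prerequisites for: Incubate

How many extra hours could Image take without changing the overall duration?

22

Incubate→Extract→Purify→Stain = 7+8+7+10 = 32 sets the makespan at 32 hours.
Longest path through Image: 10 hours (earliest finish 10, latest finish 32).
So Image can slip 32 − 10 = 22 hours.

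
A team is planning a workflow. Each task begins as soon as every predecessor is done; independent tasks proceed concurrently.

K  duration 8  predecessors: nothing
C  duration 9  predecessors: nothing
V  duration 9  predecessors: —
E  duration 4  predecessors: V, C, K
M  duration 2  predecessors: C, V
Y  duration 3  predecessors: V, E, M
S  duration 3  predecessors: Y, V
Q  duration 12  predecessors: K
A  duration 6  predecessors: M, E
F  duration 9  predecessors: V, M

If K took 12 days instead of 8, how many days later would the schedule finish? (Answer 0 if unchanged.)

Critical path before the change: K→Q = 8+12 = 20 giving 20 days.
Since K is critical, the +4 change carries straight to that chain (now 24 days).
That remains the longest chain; total 24 days.
Change in finish: 24 − 20 = +4 days.

4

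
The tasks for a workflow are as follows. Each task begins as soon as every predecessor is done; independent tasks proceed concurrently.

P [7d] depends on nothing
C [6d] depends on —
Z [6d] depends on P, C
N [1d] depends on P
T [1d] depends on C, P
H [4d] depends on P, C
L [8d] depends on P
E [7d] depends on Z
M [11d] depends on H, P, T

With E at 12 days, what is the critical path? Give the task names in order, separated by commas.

P, Z, E

As given, the longest chain is P→H→M = 7+4+11 = 22, so the finish is 22 days.
The longest path through E is only 20 days, so E has float 2.
The binding chain switches to P→Z→E = 7+6+12 = 25; finish 25 days.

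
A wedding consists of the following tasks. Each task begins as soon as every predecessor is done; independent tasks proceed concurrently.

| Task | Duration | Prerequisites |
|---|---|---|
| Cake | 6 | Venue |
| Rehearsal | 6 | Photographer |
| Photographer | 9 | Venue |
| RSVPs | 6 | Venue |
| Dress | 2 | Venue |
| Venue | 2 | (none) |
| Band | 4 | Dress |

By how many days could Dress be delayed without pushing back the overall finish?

9

Venue→Photographer→Rehearsal = 2+9+6 = 17 sets the makespan at 17 days.
Longest path through Dress: 8 days (earliest finish 4, latest finish 13).
Float = 17 − 8 = 9.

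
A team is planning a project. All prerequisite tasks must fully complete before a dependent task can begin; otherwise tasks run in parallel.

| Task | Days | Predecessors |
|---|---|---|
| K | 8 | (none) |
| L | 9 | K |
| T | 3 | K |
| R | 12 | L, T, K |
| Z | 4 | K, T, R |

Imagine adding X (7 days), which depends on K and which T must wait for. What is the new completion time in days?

34

Originally the project takes 33 days.
With X inserted, T now waits for max(K, X).
New critical path: K→X→T→R→Z = 8+7+3+12+4 = 34 ⇒ 34 days.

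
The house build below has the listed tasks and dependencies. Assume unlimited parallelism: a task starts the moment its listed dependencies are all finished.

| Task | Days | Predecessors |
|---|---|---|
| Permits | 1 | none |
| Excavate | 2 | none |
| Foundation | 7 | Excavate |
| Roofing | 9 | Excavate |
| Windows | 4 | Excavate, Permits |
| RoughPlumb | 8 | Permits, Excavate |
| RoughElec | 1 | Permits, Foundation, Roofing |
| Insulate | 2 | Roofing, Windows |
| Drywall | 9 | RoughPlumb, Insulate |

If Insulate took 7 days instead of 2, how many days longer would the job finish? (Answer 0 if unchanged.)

5

Actual critical path: Excavate→Roofing→Insulate→Drywall = 2+9+2+9 = 22 ⇒ 22 days.
Since Insulate is critical, the +5 change carries straight to that chain (now 27 days).
The critical path is still Excavate→Roofing→Insulate→Drywall; finish is now 27 days.
Change in finish: 27 − 22 = +5 days.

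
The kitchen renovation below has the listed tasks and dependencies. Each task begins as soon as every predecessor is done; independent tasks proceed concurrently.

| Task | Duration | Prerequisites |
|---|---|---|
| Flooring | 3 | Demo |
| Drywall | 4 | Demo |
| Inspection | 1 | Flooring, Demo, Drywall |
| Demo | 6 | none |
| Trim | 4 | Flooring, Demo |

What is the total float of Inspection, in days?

2

Demo→Flooring→Trim = 6+3+4 = 13 sets the makespan at 13 days.
Inspection finishes as early as 11 and must finish by 13.
Float = 13 − 11 = 2.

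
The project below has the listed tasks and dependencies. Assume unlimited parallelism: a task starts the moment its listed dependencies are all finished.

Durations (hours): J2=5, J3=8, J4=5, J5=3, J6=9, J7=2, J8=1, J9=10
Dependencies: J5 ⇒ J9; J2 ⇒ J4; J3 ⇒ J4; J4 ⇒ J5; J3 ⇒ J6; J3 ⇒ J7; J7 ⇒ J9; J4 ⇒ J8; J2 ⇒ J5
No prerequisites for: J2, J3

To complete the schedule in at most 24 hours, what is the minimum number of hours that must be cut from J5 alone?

2

Current finish: 26 hours; target: 24.
J5 is on every critical path, so each hour cut from J5 cuts the finish by one (this holds down to a finish of 24).
Need 26 − 24 = 2 hours off J5 → J5 becomes 1 hour, finish becomes 24.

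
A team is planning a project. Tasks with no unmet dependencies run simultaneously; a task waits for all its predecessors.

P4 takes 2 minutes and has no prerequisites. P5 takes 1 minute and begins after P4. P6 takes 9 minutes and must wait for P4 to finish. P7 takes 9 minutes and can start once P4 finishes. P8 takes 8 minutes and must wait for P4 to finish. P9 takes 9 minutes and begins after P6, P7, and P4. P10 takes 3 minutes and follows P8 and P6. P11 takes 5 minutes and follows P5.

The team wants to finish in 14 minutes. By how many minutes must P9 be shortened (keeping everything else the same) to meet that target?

Current finish: 20 minutes; target: 14.
P9 is on every critical path, so each minute cut from P9 cuts the finish by one (this holds down to a finish of 14).
Need 20 − 14 = 6 minutes off P9 → P9 becomes 3 minutes, finish becomes 14.

6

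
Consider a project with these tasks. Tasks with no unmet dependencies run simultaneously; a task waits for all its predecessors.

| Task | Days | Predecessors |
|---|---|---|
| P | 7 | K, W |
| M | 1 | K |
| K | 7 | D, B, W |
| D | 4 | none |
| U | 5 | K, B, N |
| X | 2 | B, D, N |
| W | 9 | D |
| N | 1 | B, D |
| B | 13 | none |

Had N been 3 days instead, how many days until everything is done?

27

Critical path before the change: D→W→K→P = 4+9+7+7 = 27 giving 27 days.
N has 8 days of float (longest path through it is 19).
That remains the longest chain; total 27 days.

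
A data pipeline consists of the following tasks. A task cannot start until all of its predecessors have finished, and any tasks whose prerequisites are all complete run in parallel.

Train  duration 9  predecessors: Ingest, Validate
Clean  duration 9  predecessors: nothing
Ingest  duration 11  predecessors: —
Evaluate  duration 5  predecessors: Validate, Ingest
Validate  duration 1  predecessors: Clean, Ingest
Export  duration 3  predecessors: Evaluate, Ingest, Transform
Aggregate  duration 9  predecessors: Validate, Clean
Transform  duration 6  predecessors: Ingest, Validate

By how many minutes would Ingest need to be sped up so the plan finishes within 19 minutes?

Current finish: 21 minutes; target: 19.
Ingest is on every critical path, so each minute cut from Ingest cuts the finish by one (this holds down to a finish of 19).
Need 21 − 19 = 2 minutes off Ingest → Ingest becomes 9 minutes, finish becomes 19.

2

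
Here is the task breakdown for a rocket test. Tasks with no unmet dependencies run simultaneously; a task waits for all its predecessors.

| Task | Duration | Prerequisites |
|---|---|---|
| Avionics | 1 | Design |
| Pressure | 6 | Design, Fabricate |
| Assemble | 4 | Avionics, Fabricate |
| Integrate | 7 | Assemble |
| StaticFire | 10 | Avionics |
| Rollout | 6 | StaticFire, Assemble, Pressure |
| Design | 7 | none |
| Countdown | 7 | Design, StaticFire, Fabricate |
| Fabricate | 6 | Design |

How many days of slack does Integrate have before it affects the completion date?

1

The longest chain is Design→Fabricate→Pressure→Rollout = 7+6+6+6 = 25; overall finish 25 days.
Longest path through Integrate: 24 days (earliest finish 24, latest finish 25).
So Integrate can slip 25 − 24 = 1 day.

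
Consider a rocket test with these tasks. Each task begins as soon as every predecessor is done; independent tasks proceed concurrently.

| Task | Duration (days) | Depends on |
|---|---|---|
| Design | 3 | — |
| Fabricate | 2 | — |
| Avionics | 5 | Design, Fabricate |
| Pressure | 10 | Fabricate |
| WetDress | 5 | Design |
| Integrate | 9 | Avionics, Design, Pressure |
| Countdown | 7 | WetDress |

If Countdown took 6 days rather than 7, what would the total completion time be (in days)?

21

As given, the longest chain is Fabricate→Pressure→Integrate = 2+10+9 = 21, so the finish is 21 days.
The longest path through Countdown is only 15 days, so Countdown has float 6.
The critical path is still Fabricate→Pressure→Integrate; finish is now 21 days.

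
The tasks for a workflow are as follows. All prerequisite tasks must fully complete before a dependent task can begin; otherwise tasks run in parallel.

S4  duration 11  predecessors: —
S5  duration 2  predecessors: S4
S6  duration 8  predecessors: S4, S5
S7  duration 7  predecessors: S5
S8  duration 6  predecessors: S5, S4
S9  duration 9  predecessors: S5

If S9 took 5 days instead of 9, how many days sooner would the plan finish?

Critical path before the change: S4→S5→S9 = 11+2+9 = 22 giving 22 days.
Since S9 is critical, the -4 change carries straight to that chain (now 18 days).
The binding chain switches to S4→S5→S6 = 11+2+8 = 21; finish 21 days.
Change in finish: 21 − 22 = -1 days.

1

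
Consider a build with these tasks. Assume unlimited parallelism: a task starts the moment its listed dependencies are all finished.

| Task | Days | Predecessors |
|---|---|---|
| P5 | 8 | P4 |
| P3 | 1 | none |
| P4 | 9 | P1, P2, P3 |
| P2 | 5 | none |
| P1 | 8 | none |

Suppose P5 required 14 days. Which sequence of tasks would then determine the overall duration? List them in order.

Critical path before the change: P1→P4→P5 = 8+9+8 = 25 giving 25 days.
P5 is on the critical path; changing it to 14 makes that path 31 days.
No other chain overtakes it, so the finish is 31 days.

P1, P4, P5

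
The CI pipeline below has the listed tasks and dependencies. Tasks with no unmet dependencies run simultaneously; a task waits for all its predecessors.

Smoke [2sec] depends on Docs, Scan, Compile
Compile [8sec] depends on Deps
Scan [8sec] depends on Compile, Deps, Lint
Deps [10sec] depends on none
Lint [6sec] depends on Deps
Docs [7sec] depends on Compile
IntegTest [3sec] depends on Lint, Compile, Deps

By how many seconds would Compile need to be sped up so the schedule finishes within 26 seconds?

Current finish: 28 seconds; target: 26.
Compile is on every critical path, so each second cut from Compile cuts the finish by one (this holds down to a finish of 26).
Need 28 − 26 = 2 seconds off Compile → Compile becomes 6 seconds, finish becomes 26.

2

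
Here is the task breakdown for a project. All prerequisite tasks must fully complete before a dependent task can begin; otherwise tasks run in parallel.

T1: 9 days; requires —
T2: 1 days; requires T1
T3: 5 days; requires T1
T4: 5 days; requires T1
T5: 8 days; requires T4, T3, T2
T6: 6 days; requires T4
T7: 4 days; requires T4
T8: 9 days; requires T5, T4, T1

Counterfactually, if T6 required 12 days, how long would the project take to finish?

Baseline: T1→T3→T5→T8 = 9+5+8+9 = 31 → 31 days.
T6 has 11 days of float (longest path through it is 20).
No other chain overtakes it, so the finish is 31 days.

31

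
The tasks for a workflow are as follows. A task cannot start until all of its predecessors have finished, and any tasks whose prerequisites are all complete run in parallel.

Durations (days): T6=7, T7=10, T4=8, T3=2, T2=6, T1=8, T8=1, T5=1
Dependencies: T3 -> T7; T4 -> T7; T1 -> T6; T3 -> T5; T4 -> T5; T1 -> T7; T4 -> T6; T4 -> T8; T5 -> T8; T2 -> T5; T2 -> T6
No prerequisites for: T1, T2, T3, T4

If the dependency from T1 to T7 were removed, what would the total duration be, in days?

18

With the dependency in place, T1→T7 = 8+10 = 18 sets the finish at 18 days.
Dropping T1→T7 doesn't change T7's earliest start (8); another predecessor still binds.
The longest chain is now T4→T7 = 8+10 = 18, so the workflow takes 18 days.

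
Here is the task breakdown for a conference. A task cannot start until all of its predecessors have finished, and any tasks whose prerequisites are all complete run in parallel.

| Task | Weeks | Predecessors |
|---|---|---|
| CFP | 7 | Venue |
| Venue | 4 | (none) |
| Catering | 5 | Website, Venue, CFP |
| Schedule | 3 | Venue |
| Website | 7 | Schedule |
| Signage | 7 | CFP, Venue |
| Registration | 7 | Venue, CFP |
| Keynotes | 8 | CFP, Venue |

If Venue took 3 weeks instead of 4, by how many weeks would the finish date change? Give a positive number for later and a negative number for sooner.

-1

Baseline: Venue→CFP→Keynotes = 4+7+8 = 19 → 19 weeks.
Since Venue is critical, the -1 change carries straight to that chain (now 18 weeks).
That remains the longest chain; total 18 weeks.
Change in finish: 18 − 19 = -1 weeks.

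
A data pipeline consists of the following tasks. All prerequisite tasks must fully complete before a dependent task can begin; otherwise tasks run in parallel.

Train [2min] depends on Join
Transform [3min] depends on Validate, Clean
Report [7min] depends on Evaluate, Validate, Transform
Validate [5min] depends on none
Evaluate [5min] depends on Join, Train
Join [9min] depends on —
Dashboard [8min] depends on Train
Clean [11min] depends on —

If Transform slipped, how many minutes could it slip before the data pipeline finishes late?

The longest chain is Join→Train→Evaluate→Report = 9+2+5+7 = 23; overall finish 23 minutes.
The longest chain containing Transform totals 21 minutes.
Float = 23 − 21 = 2.

2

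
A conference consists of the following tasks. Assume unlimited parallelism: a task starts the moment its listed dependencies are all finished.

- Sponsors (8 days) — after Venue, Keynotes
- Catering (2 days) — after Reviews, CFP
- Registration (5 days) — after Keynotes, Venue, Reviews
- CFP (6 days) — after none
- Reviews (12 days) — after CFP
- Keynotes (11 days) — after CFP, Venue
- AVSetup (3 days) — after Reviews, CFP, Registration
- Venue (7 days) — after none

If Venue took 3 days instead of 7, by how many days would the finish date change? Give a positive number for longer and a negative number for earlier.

Baseline: Venue→Keynotes→Sponsors = 7+11+8 = 26 → 26 days.
Venue is on the critical path; changing it to 3 makes that path 22 days.
Now CFP→Reviews→Registration→AVSetup = 6+12+5+3 = 26 is longest, so the finish becomes 26 days.
Change in finish: 26 − 26 = +0 days.

0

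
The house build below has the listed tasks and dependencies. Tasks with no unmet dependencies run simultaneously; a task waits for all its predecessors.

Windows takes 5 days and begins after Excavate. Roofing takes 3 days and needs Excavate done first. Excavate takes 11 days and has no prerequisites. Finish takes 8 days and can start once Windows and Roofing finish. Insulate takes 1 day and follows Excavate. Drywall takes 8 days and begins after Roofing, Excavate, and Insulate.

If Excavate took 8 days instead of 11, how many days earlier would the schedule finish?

Actual critical path: Excavate→Windows→Finish = 11+5+8 = 24 ⇒ 24 days.
Excavate lies on that path, so at 8 days the path becomes 21 days.
That remains the longest chain; total 21 days.
Change in finish: 21 − 24 = -3 days.

3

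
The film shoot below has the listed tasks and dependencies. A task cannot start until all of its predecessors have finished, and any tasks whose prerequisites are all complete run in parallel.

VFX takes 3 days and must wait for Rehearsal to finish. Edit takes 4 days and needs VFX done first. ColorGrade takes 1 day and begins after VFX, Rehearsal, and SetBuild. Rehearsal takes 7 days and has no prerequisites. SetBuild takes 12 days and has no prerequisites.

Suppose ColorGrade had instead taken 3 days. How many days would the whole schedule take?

15

Actual critical path: Rehearsal→VFX→Edit = 7+3+4 = 14 ⇒ 14 days.
ColorGrade is off the critical path — its longest chain is 13 days, giving 1 of slack.
New critical path: SetBuild→ColorGrade = 12+3 = 15 ⇒ 15 days.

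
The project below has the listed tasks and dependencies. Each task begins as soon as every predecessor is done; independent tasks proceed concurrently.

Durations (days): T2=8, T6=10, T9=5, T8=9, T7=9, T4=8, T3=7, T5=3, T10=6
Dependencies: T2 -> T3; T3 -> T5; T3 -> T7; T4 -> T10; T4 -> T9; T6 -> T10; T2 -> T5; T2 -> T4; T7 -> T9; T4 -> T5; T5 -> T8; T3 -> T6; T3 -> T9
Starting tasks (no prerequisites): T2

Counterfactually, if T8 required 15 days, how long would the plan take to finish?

34

The binding path is T2→T3→T6→T10 = 8+7+10+6 = 31; finish at 31 days.
T8 has 3 days of float (longest path through it is 28).
The binding chain switches to T2→T4→T5→T8 = 8+8+3+15 = 34; finish 34 days.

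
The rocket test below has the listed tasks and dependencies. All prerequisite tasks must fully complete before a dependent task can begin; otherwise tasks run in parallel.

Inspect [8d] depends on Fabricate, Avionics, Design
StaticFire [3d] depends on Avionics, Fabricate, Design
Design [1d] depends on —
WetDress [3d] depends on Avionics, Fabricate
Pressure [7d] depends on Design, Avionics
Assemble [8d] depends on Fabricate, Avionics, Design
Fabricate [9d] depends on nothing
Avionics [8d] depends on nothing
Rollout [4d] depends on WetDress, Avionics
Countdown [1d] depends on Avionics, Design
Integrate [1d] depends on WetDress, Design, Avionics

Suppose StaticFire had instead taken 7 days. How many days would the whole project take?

17

As given, the longest chain is Fabricate→Assemble = 9+8 = 17, so the finish is 17 days.
The longest path through StaticFire is only 12 days, so StaticFire has float 5.
That remains the longest chain; total 17 days.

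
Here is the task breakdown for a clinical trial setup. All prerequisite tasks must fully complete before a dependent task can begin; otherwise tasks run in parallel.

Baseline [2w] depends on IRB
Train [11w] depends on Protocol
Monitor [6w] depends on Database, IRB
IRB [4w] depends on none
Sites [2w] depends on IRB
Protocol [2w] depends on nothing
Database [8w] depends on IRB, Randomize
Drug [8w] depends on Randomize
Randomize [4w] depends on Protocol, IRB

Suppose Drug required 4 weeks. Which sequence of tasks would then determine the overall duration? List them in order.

IRB, Randomize, Database, Monitor

Baseline: IRB→Randomize→Database→Monitor = 4+4+8+6 = 22 → 22 weeks.
Drug has 6 weeks of float (longest path through it is 16).
That remains the longest chain; total 22 weeks.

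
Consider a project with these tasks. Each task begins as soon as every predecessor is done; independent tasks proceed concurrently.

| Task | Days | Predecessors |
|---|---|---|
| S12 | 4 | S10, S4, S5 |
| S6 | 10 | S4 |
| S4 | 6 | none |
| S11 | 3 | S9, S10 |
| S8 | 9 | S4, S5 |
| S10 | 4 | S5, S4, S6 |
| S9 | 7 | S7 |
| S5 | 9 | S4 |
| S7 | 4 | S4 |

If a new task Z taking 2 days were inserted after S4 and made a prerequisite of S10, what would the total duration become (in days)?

24

Originally the schedule takes 24 days.
With Z inserted, S10 now waits for max(S5, S4, S6, Z).
New critical path: S4→S5→S8 = 6+9+9 = 24 ⇒ 24 days.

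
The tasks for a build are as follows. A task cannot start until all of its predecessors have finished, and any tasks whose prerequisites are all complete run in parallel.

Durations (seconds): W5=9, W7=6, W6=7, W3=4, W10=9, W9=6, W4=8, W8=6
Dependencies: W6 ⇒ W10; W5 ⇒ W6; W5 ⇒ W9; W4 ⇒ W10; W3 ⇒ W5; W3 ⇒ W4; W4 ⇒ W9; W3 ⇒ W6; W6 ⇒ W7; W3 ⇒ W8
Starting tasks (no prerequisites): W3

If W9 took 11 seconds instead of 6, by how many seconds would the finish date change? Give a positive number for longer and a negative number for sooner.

0

The binding path is W3→W5→W6→W10 = 4+9+7+9 = 29; finish at 29 seconds.
W9 is off the critical path — its longest chain is 19 seconds, giving 10 of slack.
That remains the longest chain; total 29 seconds.
Change in finish: 29 − 29 = +0 seconds.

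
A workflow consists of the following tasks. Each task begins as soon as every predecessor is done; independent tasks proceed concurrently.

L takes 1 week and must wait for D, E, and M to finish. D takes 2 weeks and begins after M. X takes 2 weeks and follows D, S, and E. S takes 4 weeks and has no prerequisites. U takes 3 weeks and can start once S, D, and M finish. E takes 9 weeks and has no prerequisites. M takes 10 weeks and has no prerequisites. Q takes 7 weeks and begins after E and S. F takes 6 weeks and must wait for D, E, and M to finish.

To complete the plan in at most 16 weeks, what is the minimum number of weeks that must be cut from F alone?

2

Current finish: 18 weeks; target: 16.
F is on every critical path, so each week cut from F cuts the finish by one (this holds down to a finish of 16).
Need 18 − 16 = 2 weeks off F → F becomes 4 weeks, finish becomes 16.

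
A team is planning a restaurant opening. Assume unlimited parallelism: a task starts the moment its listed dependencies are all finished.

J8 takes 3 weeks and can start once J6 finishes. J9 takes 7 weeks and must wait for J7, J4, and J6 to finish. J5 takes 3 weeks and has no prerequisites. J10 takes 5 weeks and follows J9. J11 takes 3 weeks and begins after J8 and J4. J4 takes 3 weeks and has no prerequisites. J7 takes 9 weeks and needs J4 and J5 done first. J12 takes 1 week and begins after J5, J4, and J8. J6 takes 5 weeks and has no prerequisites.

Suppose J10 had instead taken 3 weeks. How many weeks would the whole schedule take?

As given, the longest chain is J4→J7→J9→J10 = 3+9+7+5 = 24, so the finish is 24 weeks.
J10 lies on that path, so at 3 weeks the path becomes 22 weeks.
The critical path is still J4→J7→J9→J10; finish is now 22 weeks.

22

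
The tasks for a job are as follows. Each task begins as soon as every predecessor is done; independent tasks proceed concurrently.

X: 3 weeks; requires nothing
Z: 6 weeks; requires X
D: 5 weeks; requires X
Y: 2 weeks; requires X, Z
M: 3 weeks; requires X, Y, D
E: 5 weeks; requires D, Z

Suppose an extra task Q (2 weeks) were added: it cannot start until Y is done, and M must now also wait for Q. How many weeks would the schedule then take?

16

Originally the schedule takes 14 weeks.
With Q inserted, M now waits for max(X, Y, D, Q).
New critical path: X→Z→Y→Q→M = 3+6+2+2+3 = 16 ⇒ 16 weeks.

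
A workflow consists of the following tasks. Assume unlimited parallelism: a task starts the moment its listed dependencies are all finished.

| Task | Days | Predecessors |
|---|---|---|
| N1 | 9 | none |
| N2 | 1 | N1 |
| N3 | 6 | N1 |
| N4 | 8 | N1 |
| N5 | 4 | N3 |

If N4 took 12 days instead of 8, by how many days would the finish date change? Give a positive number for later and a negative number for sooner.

The binding path is N1→N3→N5 = 9+6+4 = 19; finish at 19 days.
The longest path through N4 is only 17 days, so N4 has float 2.
Now N1→N4 = 9+12 = 21 is longest, so the finish becomes 21 days.
Change in finish: 21 − 19 = +2 days.

2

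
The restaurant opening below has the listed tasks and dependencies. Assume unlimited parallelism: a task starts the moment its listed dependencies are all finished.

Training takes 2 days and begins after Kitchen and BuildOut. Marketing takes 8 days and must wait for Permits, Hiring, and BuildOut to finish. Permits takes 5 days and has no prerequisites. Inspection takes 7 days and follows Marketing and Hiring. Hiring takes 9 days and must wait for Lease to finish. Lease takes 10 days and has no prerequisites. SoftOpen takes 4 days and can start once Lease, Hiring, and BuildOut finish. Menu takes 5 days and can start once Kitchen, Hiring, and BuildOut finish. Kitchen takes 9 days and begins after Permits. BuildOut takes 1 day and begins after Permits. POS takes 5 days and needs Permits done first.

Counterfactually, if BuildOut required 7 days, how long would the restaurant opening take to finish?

34

Baseline: Lease→Hiring→Marketing→Inspection = 10+9+8+7 = 34 → 34 days.
BuildOut is off the critical path — its longest chain is 21 days, giving 13 of slack.
No other chain overtakes it, so the finish is 34 days.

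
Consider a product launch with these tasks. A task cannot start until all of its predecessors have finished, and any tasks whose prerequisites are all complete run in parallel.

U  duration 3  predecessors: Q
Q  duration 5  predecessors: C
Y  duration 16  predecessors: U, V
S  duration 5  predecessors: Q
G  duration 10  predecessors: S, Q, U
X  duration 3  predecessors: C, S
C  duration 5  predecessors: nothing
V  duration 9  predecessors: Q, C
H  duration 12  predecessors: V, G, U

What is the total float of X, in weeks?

19

Critical path: C→Q→S→G→H = 5+5+5+10+12 = 37, so the finish is 37 weeks.
The longest chain containing X totals 18 weeks.
Float = 37 − 18 = 19.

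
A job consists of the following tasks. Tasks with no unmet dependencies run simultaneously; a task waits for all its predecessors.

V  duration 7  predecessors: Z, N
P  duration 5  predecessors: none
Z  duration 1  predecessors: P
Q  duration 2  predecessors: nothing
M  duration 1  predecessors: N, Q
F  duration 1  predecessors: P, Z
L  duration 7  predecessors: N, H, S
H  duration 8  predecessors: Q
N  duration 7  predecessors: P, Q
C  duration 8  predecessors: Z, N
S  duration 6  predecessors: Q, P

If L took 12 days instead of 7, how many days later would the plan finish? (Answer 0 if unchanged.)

As given, the longest chain is P→N→C = 5+7+8 = 20, so the finish is 20 days.
L has 1 day of float (longest path through it is 19).
Now P→N→L = 5+7+12 = 24 is longest, so the finish becomes 24 days.
Change in finish: 24 − 20 = +4 days.

4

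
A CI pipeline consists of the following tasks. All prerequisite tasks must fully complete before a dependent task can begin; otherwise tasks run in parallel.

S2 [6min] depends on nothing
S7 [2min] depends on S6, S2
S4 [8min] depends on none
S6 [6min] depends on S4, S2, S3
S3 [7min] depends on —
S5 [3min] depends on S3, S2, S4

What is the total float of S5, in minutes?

Critical path: S4→S6→S7 = 8+6+2 = 16, so the finish is 16 minutes.
The longest chain containing S5 totals 11 minutes.
Slack of S5 = 13 − 8 = 5 minutes.

5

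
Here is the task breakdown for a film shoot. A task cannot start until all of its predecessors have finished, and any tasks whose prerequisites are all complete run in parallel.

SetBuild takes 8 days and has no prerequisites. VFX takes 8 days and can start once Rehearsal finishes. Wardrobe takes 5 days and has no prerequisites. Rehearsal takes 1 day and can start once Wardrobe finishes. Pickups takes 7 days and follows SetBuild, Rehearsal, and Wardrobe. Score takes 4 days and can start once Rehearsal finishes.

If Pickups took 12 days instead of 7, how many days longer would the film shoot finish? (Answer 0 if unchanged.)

5

The binding path is SetBuild→Pickups = 8+7 = 15; finish at 15 days.
Pickups lies on that path, so at 12 days the path becomes 20 days.
That remains the longest chain; total 20 days.
Change in finish: 20 − 15 = +5 days.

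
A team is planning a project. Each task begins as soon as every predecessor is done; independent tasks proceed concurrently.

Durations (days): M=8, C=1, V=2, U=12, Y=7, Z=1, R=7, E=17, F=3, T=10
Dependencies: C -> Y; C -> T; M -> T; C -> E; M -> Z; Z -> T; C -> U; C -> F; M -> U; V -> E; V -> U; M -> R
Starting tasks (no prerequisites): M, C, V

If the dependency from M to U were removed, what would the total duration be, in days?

19

Original critical path: M→U = 8+12 = 20 ⇒ 20 days.
Without M→U, U's earliest start moves from 8 to 2.
The longest chain is now M→Z→T = 8+1+10 = 19, so the plan takes 19 days.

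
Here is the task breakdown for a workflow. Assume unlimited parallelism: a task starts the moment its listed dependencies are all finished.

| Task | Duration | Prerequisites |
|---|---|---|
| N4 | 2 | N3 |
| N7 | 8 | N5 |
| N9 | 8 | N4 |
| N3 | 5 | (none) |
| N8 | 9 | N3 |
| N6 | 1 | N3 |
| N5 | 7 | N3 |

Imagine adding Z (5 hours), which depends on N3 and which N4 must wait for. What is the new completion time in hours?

Originally the project takes 20 hours.
With Z inserted, N4 now waits for max(N3, Z).
New critical path: N3→Z→N4→N9 = 5+5+2+8 = 20 ⇒ 20 hours.

20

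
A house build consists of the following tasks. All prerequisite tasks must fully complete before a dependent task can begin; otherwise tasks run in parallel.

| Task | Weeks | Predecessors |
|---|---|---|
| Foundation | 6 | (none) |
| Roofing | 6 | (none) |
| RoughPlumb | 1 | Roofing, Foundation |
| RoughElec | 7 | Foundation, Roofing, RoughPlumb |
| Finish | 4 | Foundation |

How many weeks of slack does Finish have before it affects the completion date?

Critical path: Foundation→RoughPlumb→RoughElec = 6+1+7 = 14, so the finish is 14 weeks.
Longest path through Finish: 10 weeks (earliest finish 10, latest finish 14).
Float = 14 − 10 = 4.

4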